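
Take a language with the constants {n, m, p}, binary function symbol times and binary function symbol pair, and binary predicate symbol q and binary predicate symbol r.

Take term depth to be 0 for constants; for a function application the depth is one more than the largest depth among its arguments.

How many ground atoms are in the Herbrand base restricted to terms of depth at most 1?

882

First count ground terms of depth ≤ 1.
If N_k denotes the number of depth-≤k ground terms, the 3 constants give N_0 = 3, and each function symbol of arity r contributes N_{k-1}^r new terms at level k: N_k = 3 + N_{k-1}^2 + N_{k-1}^2.
N_0 = 3
N_1 = 3 + 3^2 + 3^2 = 21
So |H| = 21.
Ground atoms are formed by filling each argument slot of a predicate with a term from H, so an r-ary predicate gives |H|^r atoms:
  q: 21^2 = 441;  r: 21^2 = 441
Total ground atoms: 441 + 441 = 882.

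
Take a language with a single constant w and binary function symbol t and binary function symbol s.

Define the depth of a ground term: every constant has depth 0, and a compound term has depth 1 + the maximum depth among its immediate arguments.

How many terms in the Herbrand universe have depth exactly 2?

If N_k denotes the number of depth-≤k ground terms, the 1 constant gives N_0 = 1, and each function symbol of arity r contributes N_{k-1}^r new terms at level k: N_k = 1 + N_{k-1}^2 + N_{k-1}^2.
N_0 = 1
N_1 = 1 + 1^2 + 1^2 = 3
N_2 = 1 + 3^2 + 3^2 = 19
Terms of depth exactly 2: N_2 − N_1 = 19 − 3 = 16.

16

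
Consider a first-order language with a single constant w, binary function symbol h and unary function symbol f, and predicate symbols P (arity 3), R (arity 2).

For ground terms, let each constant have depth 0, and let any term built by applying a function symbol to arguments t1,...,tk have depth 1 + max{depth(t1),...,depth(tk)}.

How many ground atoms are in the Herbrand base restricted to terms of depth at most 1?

First count ground terms of depth ≤ 1.
If N_k denotes the number of depth-≤k ground terms, the 1 constant gives N_0 = 1, and each function symbol of arity r contributes N_{k-1}^r new terms at level k: N_k = 1 + N_{k-1}^2 + N_{k-1}.
N_0 = 1
N_1 = 1 + 1^2 + 1 = 3
Explicitly: w, h(w, w), f(w).
So |H| = 3.
Each predicate of arity r yields |H|^r ground atoms (one per choice of an r-tuple from H):
  P: 3^3 = 27;  R: 3^2 = 9
Total ground atoms: 27 + 9 = 36.

36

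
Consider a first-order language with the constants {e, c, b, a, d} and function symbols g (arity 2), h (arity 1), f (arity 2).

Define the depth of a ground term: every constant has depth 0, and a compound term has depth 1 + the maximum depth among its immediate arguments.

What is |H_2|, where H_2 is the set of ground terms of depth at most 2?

Let N_k count ground terms of depth at most k. Each non-constant term of depth ≤ k is some function symbol applied to depth-≤(k−1) arguments, giving N_k = 5 + N_{k-1}^2 + N_{k-1} + N_{k-1}^2.
N_0 = 5
N_1 = 5 + 5^2 + 5 + 5^2 = 60
N_2 = 5 + 60^2 + 60 + 60^2 = 7265

7265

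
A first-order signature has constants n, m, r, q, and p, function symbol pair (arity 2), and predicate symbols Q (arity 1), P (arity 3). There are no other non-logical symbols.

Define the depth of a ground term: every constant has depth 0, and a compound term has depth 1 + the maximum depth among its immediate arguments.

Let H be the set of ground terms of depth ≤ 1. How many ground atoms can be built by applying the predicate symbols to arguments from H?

27030

First count ground terms of depth ≤ 1.
Let N_k = |{terms of depth ≤ k}|. Then N_0 = 5 and N_k = 5 + N_{k-1}^2 for k ≥ 1 (one summand per function symbol, arity giving the exponent).
N_0 = 5
N_1 = 5 + 5^2 = 30
So |H| = 30.
For each predicate symbol, the number of ground atoms is |H| raised to its arity; summing:
  Q: 30;  P: 30^3 = 27000
Total ground atoms: 30 + 27000 = 27030.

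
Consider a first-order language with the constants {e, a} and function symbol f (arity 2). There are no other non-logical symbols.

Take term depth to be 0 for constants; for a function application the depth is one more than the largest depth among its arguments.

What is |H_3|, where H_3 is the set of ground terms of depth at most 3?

1446

Let N_k = |{terms of depth ≤ k}|. Then N_0 = 2 and N_k = 2 + N_{k-1}^2 for k ≥ 1 (one summand per function symbol, arity giving the exponent).
N_0 = 2
N_1 = 2 + 2^2 = 6
N_2 = 2 + 6^2 = 38
N_3 = 2 + 38^2 = 1446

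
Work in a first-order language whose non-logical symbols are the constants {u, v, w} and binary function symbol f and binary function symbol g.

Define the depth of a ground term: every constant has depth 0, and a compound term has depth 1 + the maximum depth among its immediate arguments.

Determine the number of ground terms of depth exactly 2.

If N_k denotes the number of depth-≤k ground terms, the 3 constants give N_0 = 3, and each function symbol of arity r contributes N_{k-1}^r new terms at level k: N_k = 3 + N_{k-1}^2 + N_{k-1}^2.
N_0 = 3
N_1 = 3 + 3^2 + 3^2 = 21
N_2 = 3 + 21^2 + 21^2 = 885
Terms of depth exactly 2: N_2 − N_1 = 885 − 21 = 864.

864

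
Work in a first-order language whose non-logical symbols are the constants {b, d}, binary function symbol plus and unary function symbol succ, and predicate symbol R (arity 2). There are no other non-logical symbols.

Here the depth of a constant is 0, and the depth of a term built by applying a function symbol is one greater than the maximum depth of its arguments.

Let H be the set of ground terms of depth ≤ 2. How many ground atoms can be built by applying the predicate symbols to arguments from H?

5476

First count ground terms of depth ≤ 2.
Write N_k for the number of ground terms of depth ≤ k. A term of depth ≤ k is either a constant or a function symbol applied to arguments of depth ≤ k−1, so N_k = 2 + N_{k-1}^2 + N_{k-1}.
N_0 = 2
N_1 = 2 + 2^2 + 2 = 8
N_2 = 2 + 8^2 + 8 = 74
So |H| = 74.
For each predicate symbol, the number of ground atoms is |H| raised to its arity; summing:
  R: 74^2 = 5476
Total ground atoms: 5476.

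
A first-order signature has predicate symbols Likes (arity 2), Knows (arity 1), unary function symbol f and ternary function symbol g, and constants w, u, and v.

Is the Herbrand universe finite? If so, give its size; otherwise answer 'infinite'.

infinite

The signature has at least one function symbol (f, arity 1) and at least one constant (w).
Iterating f gives infinitely many distinct ground terms: w, f(w), f(f(w)), ...
So the Herbrand universe is infinite.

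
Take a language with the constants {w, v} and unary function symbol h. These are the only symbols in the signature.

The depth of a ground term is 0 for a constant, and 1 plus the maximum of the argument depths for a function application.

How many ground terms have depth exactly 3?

2

Count level by level. With function symbols h/1, the terms of depth ≤ k are the 2 constants together with each function applied to depth-≤(k−1) tuples, so N_k = 2 + N_{k-1}.
N_0 = 2
N_1 = 2 + 2 = 4
N_2 = 2 + 4 = 6
N_3 = 2 + 6 = 8
Terms of depth exactly 3: N_3 − N_2 = 8 − 6 = 2.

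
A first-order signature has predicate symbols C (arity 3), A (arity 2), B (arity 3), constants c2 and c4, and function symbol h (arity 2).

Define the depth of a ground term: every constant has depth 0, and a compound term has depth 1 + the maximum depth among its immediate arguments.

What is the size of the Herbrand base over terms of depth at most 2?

First count ground terms of depth ≤ 2.
Count level by level. With function symbols h/2, the terms of depth ≤ k are the 2 constants together with each function applied to depth-≤(k−1) tuples, so N_k = 2 + N_{k-1}^2.
N_0 = 2
N_1 = 2 + 2^2 = 6
N_2 = 2 + 6^2 = 38
So |H| = 38.
Each predicate of arity r yields |H|^r ground atoms (one per choice of an r-tuple from H):
  C: 38^3 = 54872;  A: 38^2 = 1444;  B: 38^3 = 54872
Total ground atoms: 54872 + 1444 + 54872 = 111188.

111188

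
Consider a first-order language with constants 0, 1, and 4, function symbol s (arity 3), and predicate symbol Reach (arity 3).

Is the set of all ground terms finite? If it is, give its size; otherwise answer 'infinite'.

infinite

The signature has at least one function symbol (s, arity 3) and at least one constant (0).
Iterating s gives infinitely many distinct ground terms: 0, s(0, 0, 0), s(s(0, 0, 0), s(0, 0, 0), s(0, 0, 0)), ...
So the Herbrand universe is infinite.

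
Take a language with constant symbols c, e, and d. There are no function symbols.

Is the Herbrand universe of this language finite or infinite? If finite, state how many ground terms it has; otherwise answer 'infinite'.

There are no function symbols, so every ground term is one of the 3 constants.
The Herbrand universe is {c, e, d}, which is finite with 3 elements.

3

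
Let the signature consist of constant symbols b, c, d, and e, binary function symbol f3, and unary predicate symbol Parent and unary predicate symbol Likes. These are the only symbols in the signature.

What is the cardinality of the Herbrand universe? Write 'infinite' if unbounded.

infinite

The signature has at least one function symbol (f3, arity 2) and at least one constant (b).
Iterating f3 gives infinitely many distinct ground terms: b, f3(b, b), f3(f3(b, b), f3(b, b)), ...
So the Herbrand universe is infinite.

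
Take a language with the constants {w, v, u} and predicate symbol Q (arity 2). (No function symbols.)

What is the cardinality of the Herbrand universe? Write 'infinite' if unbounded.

There are no function symbols, so every ground term is one of the 3 constants.
The Herbrand universe is {w, v, u}, which is finite with 3 elements.

3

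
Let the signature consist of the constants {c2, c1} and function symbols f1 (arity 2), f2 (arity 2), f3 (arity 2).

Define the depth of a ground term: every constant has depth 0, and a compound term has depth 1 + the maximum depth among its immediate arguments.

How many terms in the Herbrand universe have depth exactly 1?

If N_k denotes the number of depth-≤k ground terms, the 2 constants give N_0 = 2, and each function symbol of arity r contributes N_{k-1}^r new terms at level k: N_k = 2 + N_{k-1}^2 + N_{k-1}^2 + N_{k-1}^2.
N_0 = 2
N_1 = 2 + 2^2 + 2^2 + 2^2 = 14
Terms of depth exactly 1: N_1 − N_0 = 14 − 2 = 12.

12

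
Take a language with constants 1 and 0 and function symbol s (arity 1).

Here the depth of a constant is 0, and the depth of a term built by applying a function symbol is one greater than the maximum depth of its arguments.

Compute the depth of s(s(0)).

depth(s(0)) = 1 + depth(0) = 1 + 0 = 1
depth(s(s(0))) = 1 + depth(s(0)) = 1 + 1 = 2

2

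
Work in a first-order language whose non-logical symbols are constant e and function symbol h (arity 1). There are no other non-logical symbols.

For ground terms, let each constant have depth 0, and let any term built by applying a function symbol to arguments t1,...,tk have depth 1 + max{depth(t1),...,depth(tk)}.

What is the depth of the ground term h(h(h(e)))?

depth(h(e)) = 1 + depth(e) = 1 + 0 = 1
depth(h(h(e))) = 1 + depth(h(e)) = 1 + 1 = 2
depth(h(h(h(e)))) = 1 + depth(h(h(e))) = 1 + 2 = 3

3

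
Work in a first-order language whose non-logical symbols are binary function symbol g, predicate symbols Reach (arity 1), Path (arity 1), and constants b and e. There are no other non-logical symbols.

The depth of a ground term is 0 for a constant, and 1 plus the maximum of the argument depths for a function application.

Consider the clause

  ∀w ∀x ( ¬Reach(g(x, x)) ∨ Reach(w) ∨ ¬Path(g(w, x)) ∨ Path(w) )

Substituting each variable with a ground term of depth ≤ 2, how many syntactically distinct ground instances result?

1444

Ground terms of depth ≤ 2:
  Count level by level. With function symbols g/2, the terms of depth ≤ k are the 2 constants together with each function applied to depth-≤(k−1) tuples, so N_k = 2 + N_{k-1}^2.
  N_0 = 2
  N_1 = 2 + 2^2 = 6
  N_2 = 2 + 6^2 = 38
So there are 38 ground terms available for substitution.
There are 2 variables to instantiate (w, x), each occurring in at least one literal, so different choices give different ground instances.
Number of ground instances = 38^2 = 1444.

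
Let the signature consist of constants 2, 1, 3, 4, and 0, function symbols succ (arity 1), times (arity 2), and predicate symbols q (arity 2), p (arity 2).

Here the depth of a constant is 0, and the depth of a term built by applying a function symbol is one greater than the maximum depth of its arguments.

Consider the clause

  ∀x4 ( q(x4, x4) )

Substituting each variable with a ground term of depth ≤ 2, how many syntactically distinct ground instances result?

1265

Ground terms of depth ≤ 2:
  Let N_k count ground terms of depth at most k. Each non-constant term of depth ≤ k is some function symbol applied to depth-≤(k−1) arguments, giving N_k = 5 + N_{k-1} + N_{k-1}^2.
  N_0 = 5
  N_1 = 5 + 5 + 5^2 = 35
  N_2 = 5 + 35 + 35^2 = 1265
So there are 1265 ground terms available for substitution.
The clause has 1 distinct variable (x4), which appears in the body. In the free term algebra distinct substitutions yield syntactically distinct ground instances.
Number of ground instances = 1265.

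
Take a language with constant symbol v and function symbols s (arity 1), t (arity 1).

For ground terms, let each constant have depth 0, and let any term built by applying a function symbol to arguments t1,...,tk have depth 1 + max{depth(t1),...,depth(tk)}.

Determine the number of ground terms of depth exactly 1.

Let N_k = |{terms of depth ≤ k}|. Then N_0 = 1 and N_k = 1 + N_{k-1} + N_{k-1} for k ≥ 1 (one summand per function symbol, arity giving the exponent).
N_0 = 1
N_1 = 1 + 1 + 1 = 3
Terms of depth exactly 1: N_1 − N_0 = 3 − 1 = 2.

2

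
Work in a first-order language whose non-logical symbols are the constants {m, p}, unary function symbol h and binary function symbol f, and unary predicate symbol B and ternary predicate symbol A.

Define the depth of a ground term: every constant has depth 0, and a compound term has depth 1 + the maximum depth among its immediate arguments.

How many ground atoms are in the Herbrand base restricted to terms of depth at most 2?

First count ground terms of depth ≤ 2.
Count level by level. With function symbols h/1, f/2, the terms of depth ≤ k are the 2 constants together with each function applied to depth-≤(k−1) tuples, so N_k = 2 + N_{k-1} + N_{k-1}^2.
N_0 = 2
N_1 = 2 + 2 + 2^2 = 8
N_2 = 2 + 8 + 8^2 = 74
So |H| = 74.
Each predicate of arity r yields |H|^r ground atoms (one per choice of an r-tuple from H):
  B: 74;  A: 74^3 = 405224
Total ground atoms: 74 + 405224 = 405298.

405298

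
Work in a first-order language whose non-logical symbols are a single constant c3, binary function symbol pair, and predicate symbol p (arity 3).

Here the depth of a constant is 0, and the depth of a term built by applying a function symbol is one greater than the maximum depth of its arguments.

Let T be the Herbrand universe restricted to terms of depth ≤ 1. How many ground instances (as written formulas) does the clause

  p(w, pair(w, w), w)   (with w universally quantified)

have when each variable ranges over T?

Ground terms of depth ≤ 1:
  Let N_k = |{terms of depth ≤ k}|. Then N_0 = 1 and N_k = 1 + N_{k-1}^2 for k ≥ 1 (one summand per function symbol, arity giving the exponent).
  N_0 = 1
  N_1 = 1 + 1^2 = 2
So there are 2 ground terms available for substitution.
The clause has 1 distinct variable (w), which appears in the body. In the free term algebra distinct substitutions yield syntactically distinct ground instances.
Number of ground instances = 2.

2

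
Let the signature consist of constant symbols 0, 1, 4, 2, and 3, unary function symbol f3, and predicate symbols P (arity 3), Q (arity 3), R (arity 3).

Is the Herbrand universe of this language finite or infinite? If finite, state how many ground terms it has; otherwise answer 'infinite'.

infinite

The signature has at least one function symbol (f3, arity 1) and at least one constant (0).
Iterating f3 gives infinitely many distinct ground terms: 0, f3(0), f3(f3(0)), ...
So the Herbrand universe is infinite.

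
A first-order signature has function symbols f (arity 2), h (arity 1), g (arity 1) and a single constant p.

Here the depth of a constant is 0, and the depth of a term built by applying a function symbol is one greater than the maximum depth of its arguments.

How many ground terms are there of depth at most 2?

25

Let N_k = |{terms of depth ≤ k}|. Then N_0 = 1 and N_k = 1 + N_{k-1}^2 + N_{k-1} + N_{k-1} for k ≥ 1 (one summand per function symbol, arity giving the exponent).
N_0 = 1
N_1 = 1 + 1^2 + 1 + 1 = 4
N_2 = 1 + 4^2 + 4 + 4 = 25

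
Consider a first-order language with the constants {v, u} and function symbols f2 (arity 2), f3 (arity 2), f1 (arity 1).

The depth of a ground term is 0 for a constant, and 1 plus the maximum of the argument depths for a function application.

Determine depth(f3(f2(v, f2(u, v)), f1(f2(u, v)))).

depth(f2(u, v)) = 1 + max(0, 0) = 1
depth(f2(v, f2(u, v))) = 1 + max(0, 1) = 2
depth(f1(f2(u, v))) = 1 + depth(f2(u, v)) = 1 + 1 = 2
depth(f3(f2(v, f2(u, v)), f1(f2(u, v)))) = 1 + max(2, 2) = 3

3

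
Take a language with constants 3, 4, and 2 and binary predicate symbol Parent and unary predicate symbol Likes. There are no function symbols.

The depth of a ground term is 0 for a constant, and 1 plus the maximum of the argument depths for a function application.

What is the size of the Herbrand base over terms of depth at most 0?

First count ground terms of depth ≤ 0.
With no function symbols every ground term is a constant, so there are exactly 3 ground terms at every depth bound.
N_0 = 3
So |H| = 3.
Ground atoms are formed by filling each argument slot of a predicate with a term from H, so an r-ary predicate gives |H|^r atoms:
  Parent: 3^2 = 9;  Likes: 3
Total ground atoms: 9 + 3 = 12.

12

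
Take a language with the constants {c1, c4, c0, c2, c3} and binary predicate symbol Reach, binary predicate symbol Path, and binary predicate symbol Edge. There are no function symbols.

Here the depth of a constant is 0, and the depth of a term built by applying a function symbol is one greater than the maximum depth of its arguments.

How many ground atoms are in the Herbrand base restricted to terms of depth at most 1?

First count ground terms of depth ≤ 1.
With no function symbols every ground term is a constant, so there are exactly 5 ground terms at every depth bound.
N_0 = 5
N_1 = 5
Explicitly: c1, c4, c0, c2, c3.
So |H| = 5.
A ground atom is a predicate applied to a tuple of terms from H, so the count is the sum over predicates of |H|^arity:
  Reach: 5^2 = 25;  Path: 5^2 = 25;  Edge: 5^2 = 25
Total ground atoms: 25 + 25 + 25 = 75.

75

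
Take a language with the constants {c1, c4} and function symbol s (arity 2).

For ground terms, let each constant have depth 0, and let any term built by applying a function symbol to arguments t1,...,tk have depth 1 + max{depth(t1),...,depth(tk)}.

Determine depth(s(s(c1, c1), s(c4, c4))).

depth(s(c1, c1)) = 1 + max(0, 0) = 1
depth(s(c4, c4)) = 1 + max(0, 0) = 1
depth(s(s(c1, c1), s(c4, c4))) = 1 + max(1, 1) = 2

2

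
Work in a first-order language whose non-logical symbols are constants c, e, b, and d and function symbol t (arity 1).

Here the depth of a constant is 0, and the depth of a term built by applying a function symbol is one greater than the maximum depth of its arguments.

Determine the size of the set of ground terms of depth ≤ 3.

16

If N_k denotes the number of depth-≤k ground terms, the 4 constants give N_0 = 4, and each function symbol of arity r contributes N_{k-1}^r new terms at level k: N_k = 4 + N_{k-1}.
N_0 = 4
N_1 = 4 + 4 = 8
N_2 = 4 + 8 = 12
N_3 = 4 + 12 = 16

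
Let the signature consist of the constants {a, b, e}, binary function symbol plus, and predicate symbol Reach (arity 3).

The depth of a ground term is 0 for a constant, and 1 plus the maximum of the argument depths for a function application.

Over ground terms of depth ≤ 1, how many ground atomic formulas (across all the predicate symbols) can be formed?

First count ground terms of depth ≤ 1.
Let N_k = |{terms of depth ≤ k}|. Then N_0 = 3 and N_k = 3 + N_{k-1}^2 for k ≥ 1 (one summand per function symbol, arity giving the exponent).
N_0 = 3
N_1 = 3 + 3^2 = 12
Explicitly: a, b, e, plus(a, a), plus(a, b), plus(a, e), plus(b, a), plus(b, b), plus(b, e), plus(e, a), plus(e, b), plus(e, e).
So |H| = 12.
For each predicate symbol, the number of ground atoms is |H| raised to its arity; summing:
  Reach: 12^3 = 1728
Total ground atoms: 1728.

1728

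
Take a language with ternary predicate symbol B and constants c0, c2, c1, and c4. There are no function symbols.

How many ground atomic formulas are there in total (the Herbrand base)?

With no function symbols, the Herbrand universe is just the 4 constants.
Ground atoms per predicate: B: 4^3 = 64.
Herbrand base size = 64 = 64.

64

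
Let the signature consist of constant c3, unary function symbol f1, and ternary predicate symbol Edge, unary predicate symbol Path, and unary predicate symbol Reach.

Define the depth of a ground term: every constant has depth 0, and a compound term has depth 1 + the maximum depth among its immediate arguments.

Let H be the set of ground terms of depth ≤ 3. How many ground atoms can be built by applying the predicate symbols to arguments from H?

72

First count ground terms of depth ≤ 3.
Let N_k = |{terms of depth ≤ k}|. Then N_0 = 1 and N_k = 1 + N_{k-1} for k ≥ 1 (one summand per function symbol, arity giving the exponent).
N_0 = 1
N_1 = 1 + 1 = 2
N_2 = 1 + 2 = 3
N_3 = 1 + 3 = 4
Explicitly: c3, f1(c3), f1(f1(c3)), f1(f1(f1(c3))).
So |H| = 4.
Ground atoms are formed by filling each argument slot of a predicate with a term from H, so an r-ary predicate gives |H|^r atoms:
  Edge: 4^3 = 64;  Path: 4;  Reach: 4
Total ground atoms: 64 + 4 + 4 = 72.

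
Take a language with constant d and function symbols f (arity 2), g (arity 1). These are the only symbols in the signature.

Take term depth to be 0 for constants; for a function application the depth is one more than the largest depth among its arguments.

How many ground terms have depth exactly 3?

If N_k denotes the number of depth-≤k ground terms, the 1 constant gives N_0 = 1, and each function symbol of arity r contributes N_{k-1}^r new terms at level k: N_k = 1 + N_{k-1}^2 + N_{k-1}.
N_0 = 1
N_1 = 1 + 1^2 + 1 = 3
N_2 = 1 + 3^2 + 3 = 13
N_3 = 1 + 13^2 + 13 = 183
Terms of depth exactly 3: N_3 − N_2 = 183 − 13 = 170.

170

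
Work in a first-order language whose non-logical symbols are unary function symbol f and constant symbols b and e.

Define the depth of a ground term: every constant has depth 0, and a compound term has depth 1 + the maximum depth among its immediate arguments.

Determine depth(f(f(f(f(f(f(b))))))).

6

depth(f(b)) = 1 + depth(b) = 1 + 0 = 1
depth(f(f(b))) = 1 + depth(f(b)) = 1 + 1 = 2
depth(f(f(f(b)))) = 1 + depth(f(f(b))) = 1 + 2 = 3
depth(f(f(f(f(b))))) = 1 + depth(f(f(f(b)))) = 1 + 3 = 4
depth(f(f(f(f(f(b)))))) = 1 + depth(f(f(f(f(b))))) = 1 + 4 = 5
depth(f(f(f(f(f(f(b))))))) = 1 + depth(f(f(f(f(f(b)))))) = 1 + 5 = 6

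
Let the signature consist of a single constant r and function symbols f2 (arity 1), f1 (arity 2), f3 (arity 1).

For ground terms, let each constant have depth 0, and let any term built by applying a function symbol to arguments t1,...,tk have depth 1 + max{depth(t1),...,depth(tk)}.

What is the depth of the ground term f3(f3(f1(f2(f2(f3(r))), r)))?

depth(f3(r)) = 1 + depth(r) = 1 + 0 = 1
depth(f2(f3(r))) = 1 + depth(f3(r)) = 1 + 1 = 2
depth(f2(f2(f3(r)))) = 1 + depth(f2(f3(r))) = 1 + 2 = 3
depth(f1(f2(f2(f3(r))), r)) = 1 + max(3, 0) = 4
depth(f3(f1(f2(f2(f3(r))), r))) = 1 + depth(f1(f2(f2(f3(r))), r)) = 1 + 4 = 5
depth(f3(f3(f1(f2(f2(f3(r))), r)))) = 1 + depth(f3(f1(f2(f2(f3(r))), r))) = 1 + 5 = 6

6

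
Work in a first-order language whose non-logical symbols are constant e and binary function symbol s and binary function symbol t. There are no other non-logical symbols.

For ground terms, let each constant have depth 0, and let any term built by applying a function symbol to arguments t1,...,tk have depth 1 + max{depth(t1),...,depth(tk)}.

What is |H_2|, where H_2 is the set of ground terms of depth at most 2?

If N_k denotes the number of depth-≤k ground terms, the 1 constant gives N_0 = 1, and each function symbol of arity r contributes N_{k-1}^r new terms at level k: N_k = 1 + N_{k-1}^2 + N_{k-1}^2.
N_0 = 1
N_1 = 1 + 1^2 + 1^2 = 3
N_2 = 1 + 3^2 + 3^2 = 19

19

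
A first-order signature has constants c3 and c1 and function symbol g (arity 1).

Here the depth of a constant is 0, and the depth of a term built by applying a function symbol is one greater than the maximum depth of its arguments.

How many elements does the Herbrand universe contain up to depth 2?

If N_k denotes the number of depth-≤k ground terms, the 2 constants give N_0 = 2, and each function symbol of arity r contributes N_{k-1}^r new terms at level k: N_k = 2 + N_{k-1}.
N_0 = 2
N_1 = 2 + 2 = 4
N_2 = 2 + 4 = 6
Explicitly: c3, c1, g(c3), g(c1), g(g(c3)), g(g(c1)).

6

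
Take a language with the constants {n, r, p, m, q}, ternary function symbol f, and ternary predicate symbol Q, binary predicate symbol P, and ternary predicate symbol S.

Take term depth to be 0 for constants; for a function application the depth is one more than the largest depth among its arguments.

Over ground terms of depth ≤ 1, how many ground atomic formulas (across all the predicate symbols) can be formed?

First count ground terms of depth ≤ 1.
Write N_k for the number of ground terms of depth ≤ k. A term of depth ≤ k is either a constant or a function symbol applied to arguments of depth ≤ k−1, so N_k = 5 + N_{k-1}^3.
N_0 = 5
N_1 = 5 + 5^3 = 130
So |H| = 130.
A ground atom is a predicate applied to a tuple of terms from H, so the count is the sum over predicates of |H|^arity:
  Q: 130^3 = 2197000;  P: 130^2 = 16900;  S: 130^3 = 2197000
Total ground atoms: 2197000 + 16900 + 2197000 = 4410900.

4410900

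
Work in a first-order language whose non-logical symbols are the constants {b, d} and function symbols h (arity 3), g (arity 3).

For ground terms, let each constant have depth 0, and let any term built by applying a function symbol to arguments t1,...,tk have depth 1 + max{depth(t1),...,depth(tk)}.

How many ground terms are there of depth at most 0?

2

Let N_k = |{terms of depth ≤ k}|. Then N_0 = 2 and N_k = 2 + N_{k-1}^3 + N_{k-1}^3 for k ≥ 1 (one summand per function symbol, arity giving the exponent).
N_0 = 2
Explicitly: b, d.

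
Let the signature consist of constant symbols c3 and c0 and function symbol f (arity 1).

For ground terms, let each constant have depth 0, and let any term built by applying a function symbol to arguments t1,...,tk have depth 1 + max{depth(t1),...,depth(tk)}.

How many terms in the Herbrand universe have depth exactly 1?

If N_k denotes the number of depth-≤k ground terms, the 2 constants give N_0 = 2, and each function symbol of arity r contributes N_{k-1}^r new terms at level k: N_k = 2 + N_{k-1}.
N_0 = 2
N_1 = 2 + 2 = 4
Terms of depth exactly 1: N_1 − N_0 = 4 − 2 = 2.

2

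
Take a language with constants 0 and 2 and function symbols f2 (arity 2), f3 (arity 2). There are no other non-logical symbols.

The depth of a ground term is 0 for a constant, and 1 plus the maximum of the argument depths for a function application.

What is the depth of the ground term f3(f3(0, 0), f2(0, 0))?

2

depth(f3(0, 0)) = 1 + max(0, 0) = 1
depth(f2(0, 0)) = 1 + max(0, 0) = 1
depth(f3(f3(0, 0), f2(0, 0))) = 1 + max(1, 1) = 2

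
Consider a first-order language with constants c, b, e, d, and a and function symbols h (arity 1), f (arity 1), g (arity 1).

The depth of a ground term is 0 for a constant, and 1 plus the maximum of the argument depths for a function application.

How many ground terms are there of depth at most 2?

Let N_k count ground terms of depth at most k. Each non-constant term of depth ≤ k is some function symbol applied to depth-≤(k−1) arguments, giving N_k = 5 + N_{k-1} + N_{k-1} + N_{k-1}.
N_0 = 5
N_1 = 5 + 5 + 5 + 5 = 20
N_2 = 5 + 20 + 20 + 20 = 65

65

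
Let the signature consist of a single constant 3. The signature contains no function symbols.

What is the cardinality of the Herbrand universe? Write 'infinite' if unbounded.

1

There are no function symbols, so the only ground term is the single constant.
The Herbrand universe is {3}, finite with 1 element.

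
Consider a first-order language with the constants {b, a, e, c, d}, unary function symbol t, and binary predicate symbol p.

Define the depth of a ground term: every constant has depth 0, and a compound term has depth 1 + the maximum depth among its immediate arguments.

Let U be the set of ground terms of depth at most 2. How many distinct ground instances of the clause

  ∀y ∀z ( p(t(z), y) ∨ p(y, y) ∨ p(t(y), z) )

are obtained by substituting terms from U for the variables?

225

Ground terms of depth ≤ 2:
  If N_k denotes the number of depth-≤k ground terms, the 5 constants give N_0 = 5, and each function symbol of arity r contributes N_{k-1}^r new terms at level k: N_k = 5 + N_{k-1}.
  N_0 = 5
  N_1 = 5 + 5 = 10
  N_2 = 5 + 10 = 15
So there are 15 ground terms available for substitution.
There are 2 variables to instantiate (y, z), each occurring in at least one literal, so different choices give different ground instances.
Number of ground instances = 15^2 = 225.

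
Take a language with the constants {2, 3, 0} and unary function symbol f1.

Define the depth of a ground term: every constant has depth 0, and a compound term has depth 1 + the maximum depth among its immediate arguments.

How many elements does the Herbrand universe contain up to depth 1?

Let N_k = |{terms of depth ≤ k}|. Then N_0 = 3 and N_k = 3 + N_{k-1} for k ≥ 1 (one summand per function symbol, arity giving the exponent).
N_0 = 3
N_1 = 3 + 3 = 6

6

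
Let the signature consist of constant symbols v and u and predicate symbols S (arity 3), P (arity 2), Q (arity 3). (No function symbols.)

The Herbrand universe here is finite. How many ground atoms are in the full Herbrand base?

With no function symbols, the Herbrand universe is just the 2 constants.
Ground atoms per predicate: S: 2^3 = 8, P: 2^2 = 4, Q: 2^3 = 8.
Herbrand base size = 8 + 4 + 8 = 20.

20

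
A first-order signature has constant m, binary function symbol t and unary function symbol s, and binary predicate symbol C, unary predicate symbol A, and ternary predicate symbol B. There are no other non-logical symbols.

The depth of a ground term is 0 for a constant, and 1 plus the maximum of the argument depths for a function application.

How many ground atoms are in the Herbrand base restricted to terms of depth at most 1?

First count ground terms of depth ≤ 1.
Count level by level. With function symbols t/2, s/1, the terms of depth ≤ k are the 1 constant together with each function applied to depth-≤(k−1) tuples, so N_k = 1 + N_{k-1}^2 + N_{k-1}.
N_0 = 1
N_1 = 1 + 1^2 + 1 = 3
So |H| = 3.
For each predicate symbol, the number of ground atoms is |H| raised to its arity; summing:
  C: 3^2 = 9;  A: 3;  B: 3^3 = 27
Total ground atoms: 9 + 3 + 27 = 39.

39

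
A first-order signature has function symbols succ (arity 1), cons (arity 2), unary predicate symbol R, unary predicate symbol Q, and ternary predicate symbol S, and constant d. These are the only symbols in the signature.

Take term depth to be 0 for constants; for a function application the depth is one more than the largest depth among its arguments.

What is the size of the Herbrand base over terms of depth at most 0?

3

First count ground terms of depth ≤ 0.
Count level by level. With function symbols succ/1, cons/2, the terms of depth ≤ k are the 1 constant together with each function applied to depth-≤(k−1) tuples, so N_k = 1 + N_{k-1} + N_{k-1}^2.
N_0 = 1
Explicitly: d.
So |H| = 1.
Ground atoms are formed by filling each argument slot of a predicate with a term from H, so an r-ary predicate gives |H|^r atoms:
  R: 1;  Q: 1;  S: 1^3 = 1
Total ground atoms: 1 + 1 + 1 = 3.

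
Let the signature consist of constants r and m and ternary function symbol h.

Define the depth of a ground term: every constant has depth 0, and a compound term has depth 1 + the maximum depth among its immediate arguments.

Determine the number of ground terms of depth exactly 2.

If N_k denotes the number of depth-≤k ground terms, the 2 constants give N_0 = 2, and each function symbol of arity r contributes N_{k-1}^r new terms at level k: N_k = 2 + N_{k-1}^3.
N_0 = 2
N_1 = 2 + 2^3 = 10
N_2 = 2 + 10^3 = 1002
Terms of depth exactly 2: N_2 − N_1 = 1002 − 10 = 992.

992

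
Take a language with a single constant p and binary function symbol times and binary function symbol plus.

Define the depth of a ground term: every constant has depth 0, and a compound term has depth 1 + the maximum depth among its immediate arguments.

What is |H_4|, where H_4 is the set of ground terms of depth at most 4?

Let N_k = |{terms of depth ≤ k}|. Then N_0 = 1 and N_k = 1 + N_{k-1}^2 + N_{k-1}^2 for k ≥ 1 (one summand per function symbol, arity giving the exponent).
N_0 = 1
N_1 = 1 + 1^2 + 1^2 = 3
N_2 = 1 + 3^2 + 3^2 = 19
N_3 = 1 + 19^2 + 19^2 = 723
N_4 = 1 + 723^2 + 723^2 = 1045459

1045459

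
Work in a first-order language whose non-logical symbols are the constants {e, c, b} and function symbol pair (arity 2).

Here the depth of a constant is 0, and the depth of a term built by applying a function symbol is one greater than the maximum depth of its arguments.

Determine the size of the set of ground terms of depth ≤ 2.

147

Write N_k for the number of ground terms of depth ≤ k. A term of depth ≤ k is either a constant or a function symbol applied to arguments of depth ≤ k−1, so N_k = 3 + N_{k-1}^2.
N_0 = 3
N_1 = 3 + 3^2 = 12
N_2 = 3 + 12^2 = 147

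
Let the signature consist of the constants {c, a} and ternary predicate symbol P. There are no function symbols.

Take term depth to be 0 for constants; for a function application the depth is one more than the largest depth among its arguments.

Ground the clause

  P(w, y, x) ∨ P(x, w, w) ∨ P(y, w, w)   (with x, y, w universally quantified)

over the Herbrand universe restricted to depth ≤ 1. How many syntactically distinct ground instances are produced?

Ground terms of depth ≤ 1:
  With no function symbols every ground term is a constant, so there are exactly 2 ground terms at every depth bound.
  N_0 = 2
  N_1 = 2
So there are 2 ground terms available for substitution.
The body mentions every one of the 3 quantified variables; since ground terms form a free algebra, no two substitutions collapse to the same formula.
Number of ground instances = 2^3 = 8.

8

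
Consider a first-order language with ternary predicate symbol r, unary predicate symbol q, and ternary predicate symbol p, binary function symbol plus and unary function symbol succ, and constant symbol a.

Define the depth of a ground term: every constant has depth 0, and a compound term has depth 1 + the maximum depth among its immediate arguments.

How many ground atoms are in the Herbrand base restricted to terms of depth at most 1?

57

First count ground terms of depth ≤ 1.
Count level by level. With function symbols plus/2, succ/1, the terms of depth ≤ k are the 1 constant together with each function applied to depth-≤(k−1) tuples, so N_k = 1 + N_{k-1}^2 + N_{k-1}.
N_0 = 1
N_1 = 1 + 1^2 + 1 = 3
Explicitly: a, plus(a, a), succ(a).
So |H| = 3.
Ground atoms are formed by filling each argument slot of a predicate with a term from H, so an r-ary predicate gives |H|^r atoms:
  r: 3^3 = 27;  q: 3;  p: 3^3 = 27
Total ground atoms: 27 + 3 + 27 = 57.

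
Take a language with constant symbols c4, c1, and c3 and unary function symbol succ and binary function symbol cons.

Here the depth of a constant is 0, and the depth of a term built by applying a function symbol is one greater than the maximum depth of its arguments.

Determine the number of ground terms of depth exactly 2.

228

Count level by level. With function symbols succ/1, cons/2, the terms of depth ≤ k are the 3 constants together with each function applied to depth-≤(k−1) tuples, so N_k = 3 + N_{k-1} + N_{k-1}^2.
N_0 = 3
N_1 = 3 + 3 + 3^2 = 15
N_2 = 3 + 15 + 15^2 = 243
Terms of depth exactly 2: N_2 − N_1 = 243 − 15 = 228.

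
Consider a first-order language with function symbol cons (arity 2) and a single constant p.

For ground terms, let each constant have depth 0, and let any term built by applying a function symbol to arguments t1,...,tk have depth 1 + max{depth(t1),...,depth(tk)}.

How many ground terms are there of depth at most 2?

5

Let N_k = |{terms of depth ≤ k}|. Then N_0 = 1 and N_k = 1 + N_{k-1}^2 for k ≥ 1 (one summand per function symbol, arity giving the exponent).
N_0 = 1
N_1 = 1 + 1^2 = 2
N_2 = 1 + 2^2 = 5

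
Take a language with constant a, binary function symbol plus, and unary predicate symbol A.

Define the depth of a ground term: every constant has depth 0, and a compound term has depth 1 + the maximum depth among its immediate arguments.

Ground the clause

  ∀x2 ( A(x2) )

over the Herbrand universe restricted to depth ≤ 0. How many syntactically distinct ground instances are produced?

1

Ground terms of depth ≤ 0:
  Let N_k count ground terms of depth at most k. Each non-constant term of depth ≤ k is some function symbol applied to depth-≤(k−1) arguments, giving N_k = 1 + N_{k-1}^2.
  N_0 = 1
  Explicitly: a.
So there is exactly 1 ground term available for substitution.
The clause has 1 distinct variable (x2), which appears in the body. In the free term algebra distinct substitutions yield syntactically distinct ground instances.
Number of ground instances = 1.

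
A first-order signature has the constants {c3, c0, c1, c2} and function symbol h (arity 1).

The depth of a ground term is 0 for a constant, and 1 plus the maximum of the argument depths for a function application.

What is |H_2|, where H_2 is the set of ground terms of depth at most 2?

If N_k denotes the number of depth-≤k ground terms, the 4 constants give N_0 = 4, and each function symbol of arity r contributes N_{k-1}^r new terms at level k: N_k = 4 + N_{k-1}.
N_0 = 4
N_1 = 4 + 4 = 8
N_2 = 4 + 8 = 12

12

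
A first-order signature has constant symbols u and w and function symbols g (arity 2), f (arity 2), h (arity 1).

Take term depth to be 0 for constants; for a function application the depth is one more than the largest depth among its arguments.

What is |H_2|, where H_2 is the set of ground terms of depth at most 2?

Let N_k = |{terms of depth ≤ k}|. Then N_0 = 2 and N_k = 2 + N_{k-1}^2 + N_{k-1}^2 + N_{k-1} for k ≥ 1 (one summand per function symbol, arity giving the exponent).
N_0 = 2
N_1 = 2 + 2^2 + 2^2 + 2 = 12
N_2 = 2 + 12^2 + 12^2 + 12 = 302

302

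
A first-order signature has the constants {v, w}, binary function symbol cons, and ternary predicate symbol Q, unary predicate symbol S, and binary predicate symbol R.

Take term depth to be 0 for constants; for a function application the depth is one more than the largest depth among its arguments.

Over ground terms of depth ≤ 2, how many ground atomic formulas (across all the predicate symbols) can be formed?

56354

First count ground terms of depth ≤ 2.
Count level by level. With function symbols cons/2, the terms of depth ≤ k are the 2 constants together with each function applied to depth-≤(k−1) tuples, so N_k = 2 + N_{k-1}^2.
N_0 = 2
N_1 = 2 + 2^2 = 6
N_2 = 2 + 6^2 = 38
So |H| = 38.
For each predicate symbol, the number of ground atoms is |H| raised to its arity; summing:
  Q: 38^3 = 54872;  S: 38;  R: 38^2 = 1444
Total ground atoms: 54872 + 38 + 1444 = 56354.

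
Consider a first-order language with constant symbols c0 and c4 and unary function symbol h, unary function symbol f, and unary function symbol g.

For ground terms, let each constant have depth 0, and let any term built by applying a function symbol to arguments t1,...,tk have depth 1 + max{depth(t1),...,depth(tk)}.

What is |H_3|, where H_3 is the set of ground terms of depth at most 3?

Let N_k = |{terms of depth ≤ k}|. Then N_0 = 2 and N_k = 2 + N_{k-1} + N_{k-1} + N_{k-1} for k ≥ 1 (one summand per function symbol, arity giving the exponent).
N_0 = 2
N_1 = 2 + 2 + 2 + 2 = 8
N_2 = 2 + 8 + 8 + 8 = 26
N_3 = 2 + 26 + 26 + 26 = 80

80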